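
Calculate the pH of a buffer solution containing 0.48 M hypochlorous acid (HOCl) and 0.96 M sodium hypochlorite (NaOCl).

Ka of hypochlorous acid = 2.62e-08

pKa = -log(2.62e-08) = 7.58. pH = pKa + log([A⁻]/[HA]) = 7.58 + log(0.96/0.48)

pH = 7.88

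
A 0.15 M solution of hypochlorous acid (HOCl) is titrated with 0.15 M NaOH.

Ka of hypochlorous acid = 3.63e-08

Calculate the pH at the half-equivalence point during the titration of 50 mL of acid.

At half-equivalence [HA] = [A⁻], so Henderson-Hasselbalch gives pH = pKa = -log(3.63e-08) = 7.44.

pH = pKa = 7.44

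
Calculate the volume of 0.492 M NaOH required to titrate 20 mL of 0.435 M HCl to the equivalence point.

At equivalence: moles acid = moles base. moles HCl = 0.435 × 20/1000 = 0.0087 mol. V_base = moles / 0.492 × 1000 = 17.7 mL.

V_{base} = 17.7 mL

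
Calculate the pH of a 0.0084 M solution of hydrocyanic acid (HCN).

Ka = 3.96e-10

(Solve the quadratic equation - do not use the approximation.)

x² + Ka×x - Ka×C = 0. Using quadratic formula: [H⁺] = 1.8236e-06

pH = 5.74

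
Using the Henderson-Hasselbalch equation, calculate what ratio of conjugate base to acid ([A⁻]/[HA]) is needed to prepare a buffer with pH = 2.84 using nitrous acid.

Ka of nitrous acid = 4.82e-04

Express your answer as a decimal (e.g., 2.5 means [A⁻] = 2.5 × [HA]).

pKa = -log(4.82e-04) = 3.3170. pH = pKa + log([A⁻]/[HA]), so log([A⁻]/[HA]) = pH − pKa = 2.84 − 3.3170 = -0.4770. [A⁻]/[HA] = 10^(-0.4770) = 0.333

[A⁻]/[HA] = 0.333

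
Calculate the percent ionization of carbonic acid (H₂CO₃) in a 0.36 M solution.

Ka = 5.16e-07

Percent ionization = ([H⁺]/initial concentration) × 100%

Using Ka equilibrium: x² + Ka×x - Ka×C = 0. Solving: [H⁺] = 4.3074e-04. Percent = (4.3074e-04/0.36) × 100

Percent ionization = 0.12%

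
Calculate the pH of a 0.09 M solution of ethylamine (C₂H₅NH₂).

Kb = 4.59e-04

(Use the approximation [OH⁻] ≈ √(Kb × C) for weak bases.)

[OH⁻] = √(Kb × C) = √(4.59e-04 × 0.09) = 6.4273e-03. pOH = 2.19, pH = 14 - pOH

pH = 11.81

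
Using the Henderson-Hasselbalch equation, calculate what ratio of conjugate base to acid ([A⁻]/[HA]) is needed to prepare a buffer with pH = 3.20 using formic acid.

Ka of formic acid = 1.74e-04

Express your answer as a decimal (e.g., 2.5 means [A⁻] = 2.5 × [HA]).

pKa = -log(1.74e-04) = 3.7595. pH = pKa + log([A⁻]/[HA]), so log([A⁻]/[HA]) = pH − pKa = 3.20 − 3.7595 = -0.5595. [A⁻]/[HA] = 10^(-0.5595) = 0.276

[A⁻]/[HA] = 0.276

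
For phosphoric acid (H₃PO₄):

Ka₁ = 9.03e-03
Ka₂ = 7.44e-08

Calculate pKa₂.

pKa₂ = -log(Ka₂) = -log(7.44e-08) = 7.13.

pK_{a2} = 7.13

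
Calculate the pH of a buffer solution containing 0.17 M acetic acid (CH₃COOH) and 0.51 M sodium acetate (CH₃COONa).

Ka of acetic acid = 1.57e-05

pKa = -log(1.57e-05) = 4.80. pH = pKa + log([A⁻]/[HA]) = 4.80 + log(0.51/0.17)

pH = 5.28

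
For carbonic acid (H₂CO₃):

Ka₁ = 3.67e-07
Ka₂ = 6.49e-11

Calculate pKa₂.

pKa₂ = -log(Ka₂) = -log(6.49e-11) = 10.19.

pK_{a2} = 10.19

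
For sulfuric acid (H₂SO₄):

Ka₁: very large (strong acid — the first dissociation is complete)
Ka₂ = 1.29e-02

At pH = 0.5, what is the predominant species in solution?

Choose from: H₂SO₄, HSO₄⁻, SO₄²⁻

The first dissociation is complete, so H₂SO₄ itself is never the predominant species in water; pKa₂ = -log(1.29e-02) = 1.89. For a polyprotic acid the predominant species crosses at each pKa: below pKa_n the protonated form dominates, above it the deprotonated form does. At pH = 0.5, the predominant species is HSO₄⁻.

HSO₄⁻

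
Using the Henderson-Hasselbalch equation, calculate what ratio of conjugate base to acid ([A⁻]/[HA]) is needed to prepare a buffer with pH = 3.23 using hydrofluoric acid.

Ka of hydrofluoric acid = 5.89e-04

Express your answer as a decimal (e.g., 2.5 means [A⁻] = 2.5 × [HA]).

pKa = -log(5.89e-04) = 3.2299. pH = pKa + log([A⁻]/[HA]), so log([A⁻]/[HA]) = pH − pKa = 3.23 − 3.2299 = 0.0001. [A⁻]/[HA] = 10^(0.0001) = 1.00

[A⁻]/[HA] = 1.00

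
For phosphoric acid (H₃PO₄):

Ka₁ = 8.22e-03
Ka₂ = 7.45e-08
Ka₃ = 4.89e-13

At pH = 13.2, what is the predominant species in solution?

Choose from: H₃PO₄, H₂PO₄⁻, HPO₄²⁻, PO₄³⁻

pKa₁ = 2.09, pKa₂ = 7.13, pKa₃ = 12.31. For a polyprotic acid the predominant species crosses at each pKa: below pKa_n the protonated form dominates, above it the deprotonated form does. At pH = 13.2, the predominant species is PO₄³⁻.

PO₄³⁻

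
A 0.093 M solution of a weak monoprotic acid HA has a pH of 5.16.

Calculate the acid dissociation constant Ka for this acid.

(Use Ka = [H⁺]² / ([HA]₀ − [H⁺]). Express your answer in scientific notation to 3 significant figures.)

[H⁺] = 10^(−pH) = 10^(−5.16) = 6.918e-06 M. For HA ⇌ H⁺ + A⁻, Ka = [H⁺][A⁻]/[HA] = [H⁺]² / ([HA]₀ − [H⁺]) = (6.918e-06)² / (0.093 − 6.918e-06) = 5.15e-10.

K_a = 5.15e-10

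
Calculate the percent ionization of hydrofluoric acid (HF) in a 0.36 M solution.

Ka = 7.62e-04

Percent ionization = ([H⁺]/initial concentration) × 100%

Using Ka equilibrium: x² + Ka×x - Ka×C = 0. Solving: [H⁺] = 1.6186e-02. Percent = (1.6186e-02/0.36) × 100

Percent ionization = 4.5%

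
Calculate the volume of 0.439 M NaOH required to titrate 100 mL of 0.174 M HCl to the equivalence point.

At equivalence: moles acid = moles base. moles HCl = 0.174 × 100/1000 = 0.0174 mol. V_base = moles / 0.439 × 1000 = 39.6 mL.

V_{base} = 39.6 mL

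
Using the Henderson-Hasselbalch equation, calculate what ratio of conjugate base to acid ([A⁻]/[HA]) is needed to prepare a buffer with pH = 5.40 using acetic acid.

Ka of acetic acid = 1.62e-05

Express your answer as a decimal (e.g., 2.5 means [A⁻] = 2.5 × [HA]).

pKa = -log(1.62e-05) = 4.7905. pH = pKa + log([A⁻]/[HA]), so log([A⁻]/[HA]) = pH − pKa = 5.40 − 4.7905 = 0.6095. [A⁻]/[HA] = 10^(0.6095) = 4.07

[A⁻]/[HA] = 4.07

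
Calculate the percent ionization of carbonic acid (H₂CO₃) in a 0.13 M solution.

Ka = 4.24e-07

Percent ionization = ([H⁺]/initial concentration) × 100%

Using Ka equilibrium: x² + Ka×x - Ka×C = 0. Solving: [H⁺] = 2.3456e-04. Percent = (2.3456e-04/0.13) × 100

Percent ionization = 0.18%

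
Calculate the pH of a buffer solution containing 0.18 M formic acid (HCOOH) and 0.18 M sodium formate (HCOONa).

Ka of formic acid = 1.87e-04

pKa = -log(1.87e-04) = 3.73. pH = pKa + log([A⁻]/[HA]) = 3.73 + log(0.18/0.18)

pH = 3.73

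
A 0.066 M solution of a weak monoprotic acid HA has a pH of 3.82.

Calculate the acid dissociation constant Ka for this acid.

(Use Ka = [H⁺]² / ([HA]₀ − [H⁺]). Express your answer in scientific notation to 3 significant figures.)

[H⁺] = 10^(−pH) = 10^(−3.82) = 1.514e-04 M. For HA ⇌ H⁺ + A⁻, Ka = [H⁺][A⁻]/[HA] = [H⁺]² / ([HA]₀ − [H⁺]) = (1.514e-04)² / (0.066 − 1.514e-04) = 3.48e-07.

K_a = 3.48e-07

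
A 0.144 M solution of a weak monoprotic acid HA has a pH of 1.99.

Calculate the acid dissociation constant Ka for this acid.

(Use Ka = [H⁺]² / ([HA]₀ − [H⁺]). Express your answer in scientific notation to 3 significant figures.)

[H⁺] = 10^(−pH) = 10^(−1.99) = 1.023e-02 M. For HA ⇌ H⁺ + A⁻, Ka = [H⁺][A⁻]/[HA] = [H⁺]² / ([HA]₀ − [H⁺]) = (1.023e-02)² / (0.144 − 1.023e-02) = 7.83e-04.

K_a = 7.83e-04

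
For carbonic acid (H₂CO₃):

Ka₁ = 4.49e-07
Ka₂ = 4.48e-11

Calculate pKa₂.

pKa₂ = -log(Ka₂) = -log(4.48e-11) = 10.35.

pK_{a2} = 10.35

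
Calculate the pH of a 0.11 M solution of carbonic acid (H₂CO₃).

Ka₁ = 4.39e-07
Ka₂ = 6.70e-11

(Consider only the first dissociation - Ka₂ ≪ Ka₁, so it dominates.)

First dissociation dominates. From Ka₁ = [H⁺][HA⁻]/[H₂A], x² + Ka₁·x − Ka₁·C = 0 with C = 0.11 M and Ka₁ = 4.39e-07. Solving: [H⁺] = (−Ka₁ + √(Ka₁² + 4·Ka₁·C)) / 2 = 2.1953e-04 M. pH = -log(2.1953e-04) = 3.66.

pH = 3.66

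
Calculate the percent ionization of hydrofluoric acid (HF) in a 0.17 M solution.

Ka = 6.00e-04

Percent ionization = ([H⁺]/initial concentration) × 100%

Using Ka equilibrium: x² + Ka×x - Ka×C = 0. Solving: [H⁺] = 9.8040e-03. Percent = (9.8040e-03/0.17) × 100

Percent ionization = 5.77%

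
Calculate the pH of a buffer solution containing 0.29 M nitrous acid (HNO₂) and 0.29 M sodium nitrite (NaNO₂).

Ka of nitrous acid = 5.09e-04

pKa = -log(5.09e-04) = 3.29. pH = pKa + log([A⁻]/[HA]) = 3.29 + log(0.29/0.29)

pH = 3.29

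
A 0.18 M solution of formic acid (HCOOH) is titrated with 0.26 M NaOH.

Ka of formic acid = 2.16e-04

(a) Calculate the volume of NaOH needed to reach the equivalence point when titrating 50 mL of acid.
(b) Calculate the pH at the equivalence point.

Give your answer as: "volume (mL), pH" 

moles acid = 0.18 × 50/1000 = 0.009 mol; V_base = moles/0.26 × 1000 = 34.6 mL. At equivalence only the conjugate base is present: [A⁻] = 0.009/0.085 = 1.0636e-01 M. Kb = Kw/Ka = 4.63e-11; [OH⁻] = √(Kb × [A⁻]) = 2.2191e-06; pOH = 5.65; pH = 14 - pOH = 8.35.

V = 34.6 mL, pH = 8.35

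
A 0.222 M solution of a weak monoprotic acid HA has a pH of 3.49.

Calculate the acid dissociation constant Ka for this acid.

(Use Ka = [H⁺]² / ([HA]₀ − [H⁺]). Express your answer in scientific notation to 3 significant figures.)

[H⁺] = 10^(−pH) = 10^(−3.49) = 3.236e-04 M. For HA ⇌ H⁺ + A⁻, Ka = [H⁺][A⁻]/[HA] = [H⁺]² / ([HA]₀ − [H⁺]) = (3.236e-04)² / (0.222 − 3.236e-04) = 4.72e-07.

K_a = 4.72e-07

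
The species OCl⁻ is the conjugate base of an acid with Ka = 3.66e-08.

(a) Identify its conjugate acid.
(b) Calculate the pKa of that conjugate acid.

(a) The conjugate acid is formed by adding one H⁺ to OCl⁻, giving HOCl. (b) pKa = -log(Ka) = -log(3.66e-08) = 7.44.

Conjugate acid: HOCl; pK_a = 7.44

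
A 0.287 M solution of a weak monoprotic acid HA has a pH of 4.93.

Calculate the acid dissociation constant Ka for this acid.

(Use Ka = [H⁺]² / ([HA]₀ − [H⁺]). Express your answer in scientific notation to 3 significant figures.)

[H⁺] = 10^(−pH) = 10^(−4.93) = 1.175e-05 M. For HA ⇌ H⁺ + A⁻, Ka = [H⁺][A⁻]/[HA] = [H⁺]² / ([HA]₀ − [H⁺]) = (1.175e-05)² / (0.287 − 1.175e-05) = 4.81e-10.

K_a = 4.81e-10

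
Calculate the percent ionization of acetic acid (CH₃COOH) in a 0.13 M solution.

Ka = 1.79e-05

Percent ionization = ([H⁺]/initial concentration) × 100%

Using Ka equilibrium: x² + Ka×x - Ka×C = 0. Solving: [H⁺] = 1.5165e-03. Percent = (1.5165e-03/0.13) × 100

Percent ionization = 1.17%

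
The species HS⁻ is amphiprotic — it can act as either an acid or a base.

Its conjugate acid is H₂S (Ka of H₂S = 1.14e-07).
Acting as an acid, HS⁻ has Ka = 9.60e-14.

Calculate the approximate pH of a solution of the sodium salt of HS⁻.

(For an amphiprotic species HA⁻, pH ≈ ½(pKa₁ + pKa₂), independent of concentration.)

pKa₁ = -log(1.14e-07) = 6.94; pKa₂ = -log(9.60e-14) = 13.02. For an amphiprotic species, pH ≈ ½(pKa₁ + pKa₂) = ½(6.94 + 13.02) = 9.98.

pH = 9.98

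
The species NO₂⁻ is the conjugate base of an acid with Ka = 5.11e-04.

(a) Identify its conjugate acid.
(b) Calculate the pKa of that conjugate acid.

(a) The conjugate acid is formed by adding one H⁺ to NO₂⁻, giving HNO₂. (b) pKa = -log(Ka) = -log(5.11e-04) = 3.29.

Conjugate acid: HNO₂; pK_a = 3.29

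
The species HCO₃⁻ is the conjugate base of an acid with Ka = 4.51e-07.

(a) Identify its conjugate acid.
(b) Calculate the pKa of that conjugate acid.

(a) The conjugate acid is formed by adding one H⁺ to HCO₃⁻, giving H₂CO₃. (b) pKa = -log(Ka) = -log(4.51e-07) = 6.35.

Conjugate acid: H₂CO₃; pK_a = 6.35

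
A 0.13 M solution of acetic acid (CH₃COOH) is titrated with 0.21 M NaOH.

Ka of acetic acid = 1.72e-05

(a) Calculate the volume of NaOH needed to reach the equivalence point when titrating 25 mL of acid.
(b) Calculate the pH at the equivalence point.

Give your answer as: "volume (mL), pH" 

moles acid = 0.13 × 25/1000 = 0.00325 mol; V_base = moles/0.21 × 1000 = 15.5 mL. At equivalence only the conjugate base is present: [A⁻] = 0.00325/0.040 = 8.0294e-02 M. Kb = Kw/Ka = 5.81e-10; [OH⁻] = √(Kb × [A⁻]) = 6.8325e-06; pOH = 5.17; pH = 14 - pOH = 8.83.

V = 15.5 mL, pH = 8.83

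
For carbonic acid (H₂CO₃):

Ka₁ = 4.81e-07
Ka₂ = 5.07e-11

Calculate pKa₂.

pKa₂ = -log(Ka₂) = -log(5.07e-11) = 10.29.

pK_{a2} = 10.29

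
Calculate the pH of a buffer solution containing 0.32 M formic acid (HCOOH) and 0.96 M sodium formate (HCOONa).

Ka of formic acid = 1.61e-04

pKa = -log(1.61e-04) = 3.79. pH = pKa + log([A⁻]/[HA]) = 3.79 + log(0.96/0.32)

pH = 4.27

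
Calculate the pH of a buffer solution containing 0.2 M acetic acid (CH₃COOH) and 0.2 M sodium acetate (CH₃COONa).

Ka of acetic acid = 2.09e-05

pKa = -log(2.09e-05) = 4.68. pH = pKa + log([A⁻]/[HA]) = 4.68 + log(0.2/0.2)

pH = 4.68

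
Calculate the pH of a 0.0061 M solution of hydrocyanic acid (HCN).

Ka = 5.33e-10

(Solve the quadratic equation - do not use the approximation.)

x² + Ka×x - Ka×C = 0. Using quadratic formula: [H⁺] = 1.8029e-06

pH = 5.74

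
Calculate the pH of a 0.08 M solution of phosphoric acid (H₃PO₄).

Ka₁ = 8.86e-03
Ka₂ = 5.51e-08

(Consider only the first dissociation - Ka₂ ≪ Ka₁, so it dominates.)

First dissociation dominates. From Ka₁ = [H⁺][HA⁻]/[H₂A], x² + Ka₁·x − Ka₁·C = 0 with C = 0.08 M and Ka₁ = 8.86e-03. Solving: [H⁺] = (−Ka₁ + √(Ka₁² + 4·Ka₁·C)) / 2 = 2.2559e-02 M. pH = -log(2.2559e-02) = 1.65.

pH = 1.65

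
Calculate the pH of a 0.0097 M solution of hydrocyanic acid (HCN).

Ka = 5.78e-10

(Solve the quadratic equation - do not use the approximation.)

x² + Ka×x - Ka×C = 0. Using quadratic formula: [H⁺] = 2.3675e-06

pH = 5.63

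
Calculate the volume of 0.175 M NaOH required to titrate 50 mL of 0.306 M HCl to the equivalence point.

At equivalence: moles acid = moles base. moles HCl = 0.306 × 50/1000 = 0.0153 mol. V_base = moles / 0.175 × 1000 = 87.4 mL.

V_{base} = 87.4 mL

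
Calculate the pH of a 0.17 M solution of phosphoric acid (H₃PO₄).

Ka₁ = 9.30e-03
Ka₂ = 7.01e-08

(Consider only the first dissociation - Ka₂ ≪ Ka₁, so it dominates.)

First dissociation dominates. From Ka₁ = [H⁺][HA⁻]/[H₂A], x² + Ka₁·x − Ka₁·C = 0 with C = 0.17 M and Ka₁ = 9.30e-03. Solving: [H⁺] = (−Ka₁ + √(Ka₁² + 4·Ka₁·C)) / 2 = 3.5383e-02 M. pH = -log(3.5383e-02) = 1.45.

pH = 1.45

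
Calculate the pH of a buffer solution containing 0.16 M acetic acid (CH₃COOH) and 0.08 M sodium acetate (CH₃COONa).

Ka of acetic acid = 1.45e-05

pKa = -log(1.45e-05) = 4.84. pH = pKa + log([A⁻]/[HA]) = 4.84 + log(0.08/0.16)

pH = 4.54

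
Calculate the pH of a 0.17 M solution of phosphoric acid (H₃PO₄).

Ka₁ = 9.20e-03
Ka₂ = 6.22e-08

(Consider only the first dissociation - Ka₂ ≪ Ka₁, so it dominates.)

First dissociation dominates. From Ka₁ = [H⁺][HA⁻]/[H₂A], x² + Ka₁·x − Ka₁·C = 0 with C = 0.17 M and Ka₁ = 9.20e-03. Solving: [H⁺] = (−Ka₁ + √(Ka₁² + 4·Ka₁·C)) / 2 = 3.5214e-02 M. pH = -log(3.5214e-02) = 1.45.

pH = 1.45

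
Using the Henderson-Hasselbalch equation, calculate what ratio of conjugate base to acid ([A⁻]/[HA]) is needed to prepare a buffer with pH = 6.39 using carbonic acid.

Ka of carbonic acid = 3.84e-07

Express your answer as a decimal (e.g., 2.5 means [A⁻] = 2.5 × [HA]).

pKa = -log(3.84e-07) = 6.4157. pH = pKa + log([A⁻]/[HA]), so log([A⁻]/[HA]) = pH − pKa = 6.39 − 6.4157 = -0.0257. [A⁻]/[HA] = 10^(-0.0257) = 0.943

[A⁻]/[HA] = 0.943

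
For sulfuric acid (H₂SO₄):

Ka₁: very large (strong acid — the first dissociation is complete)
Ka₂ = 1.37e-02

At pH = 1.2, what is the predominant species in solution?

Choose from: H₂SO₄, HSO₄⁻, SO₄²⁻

The first dissociation is complete, so H₂SO₄ itself is never the predominant species in water; pKa₂ = -log(1.37e-02) = 1.86. For a polyprotic acid the predominant species crosses at each pKa: below pKa_n the protonated form dominates, above it the deprotonated form does. At pH = 1.2, the predominant species is HSO₄⁻.

HSO₄⁻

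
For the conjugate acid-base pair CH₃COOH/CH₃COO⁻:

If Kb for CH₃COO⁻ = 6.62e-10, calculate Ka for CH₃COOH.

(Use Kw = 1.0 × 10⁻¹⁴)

For a conjugate pair Ka × Kb = Kw, so Ka = Kw/Kb = 1.0 × 10⁻¹⁴ / 6.62e-10 = 1.51e-05.

K_a = 1.51e-05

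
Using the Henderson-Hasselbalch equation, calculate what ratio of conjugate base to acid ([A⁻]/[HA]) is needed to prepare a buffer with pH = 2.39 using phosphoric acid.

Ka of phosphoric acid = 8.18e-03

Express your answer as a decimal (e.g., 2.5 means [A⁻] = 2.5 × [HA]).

pKa = -log(8.18e-03) = 2.0872. pH = pKa + log([A⁻]/[HA]), so log([A⁻]/[HA]) = pH − pKa = 2.39 − 2.0872 = 0.3028. [A⁻]/[HA] = 10^(0.3028) = 2.01

[A⁻]/[HA] = 2.01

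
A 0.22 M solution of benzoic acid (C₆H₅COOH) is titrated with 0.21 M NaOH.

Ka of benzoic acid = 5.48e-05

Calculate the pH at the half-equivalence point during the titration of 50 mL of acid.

At half-equivalence [HA] = [A⁻], so Henderson-Hasselbalch gives pH = pKa = -log(5.48e-05) = 4.26.

pH = pKa = 4.26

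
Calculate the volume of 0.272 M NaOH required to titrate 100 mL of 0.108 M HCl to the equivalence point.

At equivalence: moles acid = moles base. moles HCl = 0.108 × 100/1000 = 0.0108 mol. V_base = moles / 0.272 × 1000 = 39.7 mL.

V_{base} = 39.7 mL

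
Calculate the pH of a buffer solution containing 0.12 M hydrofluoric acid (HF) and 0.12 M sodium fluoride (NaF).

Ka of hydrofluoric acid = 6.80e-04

pKa = -log(6.80e-04) = 3.17. pH = pKa + log([A⁻]/[HA]) = 3.17 + log(0.12/0.12)

pH = 3.17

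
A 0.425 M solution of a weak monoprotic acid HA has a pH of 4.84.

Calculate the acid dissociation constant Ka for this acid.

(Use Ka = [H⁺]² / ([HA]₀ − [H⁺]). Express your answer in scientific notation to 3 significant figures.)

[H⁺] = 10^(−pH) = 10^(−4.84) = 1.445e-05 M. For HA ⇌ H⁺ + A⁻, Ka = [H⁺][A⁻]/[HA] = [H⁺]² / ([HA]₀ − [H⁺]) = (1.445e-05)² / (0.425 − 1.445e-05) = 4.92e-10.

K_a = 4.92e-10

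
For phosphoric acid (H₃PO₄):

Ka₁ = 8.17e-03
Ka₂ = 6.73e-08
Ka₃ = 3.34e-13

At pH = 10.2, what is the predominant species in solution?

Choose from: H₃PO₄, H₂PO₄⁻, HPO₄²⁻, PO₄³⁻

pKa₁ = 2.09, pKa₂ = 7.17, pKa₃ = 12.48. For a polyprotic acid the predominant species crosses at each pKa: below pKa_n the protonated form dominates, above it the deprotonated form does. At pH = 10.2, the predominant species is HPO₄²⁻.

HPO₄²⁻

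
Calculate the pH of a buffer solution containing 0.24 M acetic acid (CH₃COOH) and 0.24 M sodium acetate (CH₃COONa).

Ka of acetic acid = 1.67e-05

pKa = -log(1.67e-05) = 4.78. pH = pKa + log([A⁻]/[HA]) = 4.78 + log(0.24/0.24)

pH = 4.78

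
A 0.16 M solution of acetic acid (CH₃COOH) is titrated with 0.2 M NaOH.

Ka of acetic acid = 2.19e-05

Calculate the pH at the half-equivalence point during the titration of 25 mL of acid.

At half-equivalence [HA] = [A⁻], so Henderson-Hasselbalch gives pH = pKa = -log(2.19e-05) = 4.66.

pH = pKa = 4.66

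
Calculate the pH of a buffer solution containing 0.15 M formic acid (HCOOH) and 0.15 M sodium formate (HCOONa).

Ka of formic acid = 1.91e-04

pKa = -log(1.91e-04) = 3.72. pH = pKa + log([A⁻]/[HA]) = 3.72 + log(0.15/0.15)

pH = 3.72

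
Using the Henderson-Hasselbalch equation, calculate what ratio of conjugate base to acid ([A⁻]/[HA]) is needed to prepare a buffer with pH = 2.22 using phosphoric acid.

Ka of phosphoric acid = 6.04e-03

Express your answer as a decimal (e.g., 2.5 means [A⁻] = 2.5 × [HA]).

pKa = -log(6.04e-03) = 2.2190. pH = pKa + log([A⁻]/[HA]), so log([A⁻]/[HA]) = pH − pKa = 2.22 − 2.2190 = 0.0010. [A⁻]/[HA] = 10^(0.0010) = 1.00

[A⁻]/[HA] = 1.00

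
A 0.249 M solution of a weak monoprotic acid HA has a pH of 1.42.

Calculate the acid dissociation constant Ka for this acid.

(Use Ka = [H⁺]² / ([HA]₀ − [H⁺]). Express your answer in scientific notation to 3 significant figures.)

[H⁺] = 10^(−pH) = 10^(−1.42) = 3.802e-02 M. For HA ⇌ H⁺ + A⁻, Ka = [H⁺][A⁻]/[HA] = [H⁺]² / ([HA]₀ − [H⁺]) = (3.802e-02)² / (0.249 − 3.802e-02) = 6.85e-03.

K_a = 6.85e-03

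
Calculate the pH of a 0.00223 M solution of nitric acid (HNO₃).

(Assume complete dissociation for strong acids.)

[H⁺] = 0.00223 M for strong acid. pH = -log[H⁺] = -log(0.00223)

pH = 2.65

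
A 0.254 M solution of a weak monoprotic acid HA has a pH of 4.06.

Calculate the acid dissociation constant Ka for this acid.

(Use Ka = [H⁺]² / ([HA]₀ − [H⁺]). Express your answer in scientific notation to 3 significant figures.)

[H⁺] = 10^(−pH) = 10^(−4.06) = 8.710e-05 M. For HA ⇌ H⁺ + A⁻, Ka = [H⁺][A⁻]/[HA] = [H⁺]² / ([HA]₀ − [H⁺]) = (8.710e-05)² / (0.254 − 8.710e-05) = 2.99e-08.

K_a = 2.99e-08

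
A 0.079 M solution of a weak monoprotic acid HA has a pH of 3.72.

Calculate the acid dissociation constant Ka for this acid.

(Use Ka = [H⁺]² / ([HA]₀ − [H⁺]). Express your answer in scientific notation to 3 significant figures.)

[H⁺] = 10^(−pH) = 10^(−3.72) = 1.905e-04 M. For HA ⇌ H⁺ + A⁻, Ka = [H⁺][A⁻]/[HA] = [H⁺]² / ([HA]₀ − [H⁺]) = (1.905e-04)² / (0.079 − 1.905e-04) = 4.61e-07.

K_a = 4.61e-07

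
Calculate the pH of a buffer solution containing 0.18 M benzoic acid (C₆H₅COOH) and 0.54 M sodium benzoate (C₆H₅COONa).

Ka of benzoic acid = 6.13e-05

pKa = -log(6.13e-05) = 4.21. pH = pKa + log([A⁻]/[HA]) = 4.21 + log(0.54/0.18)

pH = 4.69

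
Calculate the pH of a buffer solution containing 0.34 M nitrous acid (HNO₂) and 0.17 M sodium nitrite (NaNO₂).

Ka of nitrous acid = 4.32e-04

pKa = -log(4.32e-04) = 3.36. pH = pKa + log([A⁻]/[HA]) = 3.36 + log(0.17/0.34)

pH = 3.06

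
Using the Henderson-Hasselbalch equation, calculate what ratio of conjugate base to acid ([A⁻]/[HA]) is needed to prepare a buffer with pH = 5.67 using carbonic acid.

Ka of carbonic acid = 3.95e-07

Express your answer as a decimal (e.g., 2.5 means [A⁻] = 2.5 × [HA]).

pKa = -log(3.95e-07) = 6.4034. pH = pKa + log([A⁻]/[HA]), so log([A⁻]/[HA]) = pH − pKa = 5.67 − 6.4034 = -0.7334. [A⁻]/[HA] = 10^(-0.7334) = 0.185

[A⁻]/[HA] = 0.185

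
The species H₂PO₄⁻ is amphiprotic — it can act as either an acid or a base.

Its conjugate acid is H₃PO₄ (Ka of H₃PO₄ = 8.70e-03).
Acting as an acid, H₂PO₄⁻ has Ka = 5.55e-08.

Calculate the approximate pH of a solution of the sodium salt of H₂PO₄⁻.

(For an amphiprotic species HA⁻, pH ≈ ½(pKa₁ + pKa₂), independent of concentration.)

pKa₁ = -log(8.70e-03) = 2.06; pKa₂ = -log(5.55e-08) = 7.26. For an amphiprotic species, pH ≈ ½(pKa₁ + pKa₂) = ½(2.06 + 7.26) = 4.66.

pH = 4.66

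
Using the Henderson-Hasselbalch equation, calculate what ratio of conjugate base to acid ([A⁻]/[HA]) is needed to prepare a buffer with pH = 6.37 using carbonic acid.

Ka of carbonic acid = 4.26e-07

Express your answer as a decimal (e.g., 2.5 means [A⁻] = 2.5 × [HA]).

pKa = -log(4.26e-07) = 6.3706. pH = pKa + log([A⁻]/[HA]), so log([A⁻]/[HA]) = pH − pKa = 6.37 − 6.3706 = -0.0006. [A⁻]/[HA] = 10^(-0.0006) = 0.999

[A⁻]/[HA] = 0.999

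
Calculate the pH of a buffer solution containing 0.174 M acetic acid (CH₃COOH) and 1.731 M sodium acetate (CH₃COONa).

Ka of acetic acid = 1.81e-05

pKa = -log(1.81e-05) = 4.74. pH = pKa + log([A⁻]/[HA]) = 4.74 + log(1.731/0.174)

pH = 5.74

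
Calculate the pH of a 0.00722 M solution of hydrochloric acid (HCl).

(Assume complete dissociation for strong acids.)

[H⁺] = 0.00722 M for strong acid. pH = -log[H⁺] = -log(0.00722)

pH = 2.14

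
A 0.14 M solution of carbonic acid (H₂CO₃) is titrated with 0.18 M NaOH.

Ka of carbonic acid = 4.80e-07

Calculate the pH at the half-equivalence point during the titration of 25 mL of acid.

At half-equivalence [HA] = [A⁻], so Henderson-Hasselbalch gives pH = pKa = -log(4.80e-07) = 6.32.

pH = pKa = 6.32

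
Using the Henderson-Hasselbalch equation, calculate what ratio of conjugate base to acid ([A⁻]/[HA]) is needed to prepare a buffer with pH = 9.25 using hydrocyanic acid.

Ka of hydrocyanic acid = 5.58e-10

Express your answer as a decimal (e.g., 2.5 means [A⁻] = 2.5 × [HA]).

pKa = -log(5.58e-10) = 9.2534. pH = pKa + log([A⁻]/[HA]), so log([A⁻]/[HA]) = pH − pKa = 9.25 − 9.2534 = -0.0034. [A⁻]/[HA] = 10^(-0.0034) = 0.992

[A⁻]/[HA] = 0.992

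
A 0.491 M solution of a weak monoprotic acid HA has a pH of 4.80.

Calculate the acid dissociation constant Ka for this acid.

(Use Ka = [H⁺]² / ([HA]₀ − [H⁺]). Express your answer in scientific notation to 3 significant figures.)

[H⁺] = 10^(−pH) = 10^(−4.80) = 1.585e-05 M. For HA ⇌ H⁺ + A⁻, Ka = [H⁺][A⁻]/[HA] = [H⁺]² / ([HA]₀ − [H⁺]) = (1.585e-05)² / (0.491 − 1.585e-05) = 5.12e-10.

K_a = 5.12e-10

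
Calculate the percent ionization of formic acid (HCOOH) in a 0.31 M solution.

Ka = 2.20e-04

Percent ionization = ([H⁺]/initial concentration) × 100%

Using Ka equilibrium: x² + Ka×x - Ka×C = 0. Solving: [H⁺] = 8.1491e-03. Percent = (8.1491e-03/0.31) × 100

Percent ionization = 2.63%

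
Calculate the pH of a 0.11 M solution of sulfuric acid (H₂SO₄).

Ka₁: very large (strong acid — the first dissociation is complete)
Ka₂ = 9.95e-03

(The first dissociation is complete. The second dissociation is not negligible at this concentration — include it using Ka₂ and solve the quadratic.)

First dissociation is complete: [H⁺]₀ = [HSO₄⁻]₀ = C = 0.11 M. Second dissociation HSO₄⁻ ⇌ H⁺ + SO₄²⁻: let x = [SO₄²⁻]. Ka₂ = (C + x)·x / (C − x) = 9.95e-03 → x² + (C + Ka₂)·x − Ka₂·C = 0 → x² + 0.11995·x − 1.094e-03 = 0. x = (−0.11995 + √(0.11995² + 4 × 1.094e-03)) / 2 = 8.5195e-03 M. [H⁺] = C + x = 0.11 + 8.5195e-03 = 1.1852e-01 M. pH = -log(1.1852e-01) = 0.93.

pH = 0.93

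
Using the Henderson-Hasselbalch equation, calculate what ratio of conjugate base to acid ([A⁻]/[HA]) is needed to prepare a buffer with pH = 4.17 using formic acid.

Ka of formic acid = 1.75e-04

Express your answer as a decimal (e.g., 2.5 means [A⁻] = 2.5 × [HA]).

pKa = -log(1.75e-04) = 3.7570. pH = pKa + log([A⁻]/[HA]), so log([A⁻]/[HA]) = pH − pKa = 4.17 − 3.7570 = 0.4130. [A⁻]/[HA] = 10^(0.4130) = 2.59

[A⁻]/[HA] = 2.59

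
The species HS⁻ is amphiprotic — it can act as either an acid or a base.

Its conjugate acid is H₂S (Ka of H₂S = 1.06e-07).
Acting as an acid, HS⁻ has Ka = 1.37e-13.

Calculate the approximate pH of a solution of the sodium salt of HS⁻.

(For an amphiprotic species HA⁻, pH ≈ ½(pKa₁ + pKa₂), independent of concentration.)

pKa₁ = -log(1.06e-07) = 6.97; pKa₂ = -log(1.37e-13) = 12.86. For an amphiprotic species, pH ≈ ½(pKa₁ + pKa₂) = ½(6.97 + 12.86) = 9.92.

pH = 9.92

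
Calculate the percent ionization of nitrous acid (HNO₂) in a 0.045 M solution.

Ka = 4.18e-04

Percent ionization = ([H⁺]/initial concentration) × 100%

Using Ka equilibrium: x² + Ka×x - Ka×C = 0. Solving: [H⁺] = 4.1331e-03. Percent = (4.1331e-03/0.045) × 100

Percent ionization = 9.18%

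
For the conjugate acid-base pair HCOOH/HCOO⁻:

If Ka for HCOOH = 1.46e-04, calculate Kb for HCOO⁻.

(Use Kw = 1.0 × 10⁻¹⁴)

For a conjugate pair Ka × Kb = Kw, so Kb = Kw/Ka = 1.0 × 10⁻¹⁴ / 1.46e-04 = 6.85e-11.

K_b = 6.85e-11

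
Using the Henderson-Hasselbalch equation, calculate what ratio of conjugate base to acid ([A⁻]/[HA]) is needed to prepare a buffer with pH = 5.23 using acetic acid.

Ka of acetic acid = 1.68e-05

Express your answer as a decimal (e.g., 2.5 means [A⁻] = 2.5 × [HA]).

pKa = -log(1.68e-05) = 4.7747. pH = pKa + log([A⁻]/[HA]), so log([A⁻]/[HA]) = pH − pKa = 5.23 − 4.7747 = 0.4553. [A⁻]/[HA] = 10^(0.4553) = 2.85

[A⁻]/[HA] = 2.85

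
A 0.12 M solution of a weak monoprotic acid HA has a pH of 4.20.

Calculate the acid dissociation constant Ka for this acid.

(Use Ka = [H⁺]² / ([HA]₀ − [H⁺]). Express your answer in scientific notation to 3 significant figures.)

[H⁺] = 10^(−pH) = 10^(−4.20) = 6.310e-05 M. For HA ⇌ H⁺ + A⁻, Ka = [H⁺][A⁻]/[HA] = [H⁺]² / ([HA]₀ − [H⁺]) = (6.310e-05)² / (0.12 − 6.310e-05) = 3.32e-08.

K_a = 3.32e-08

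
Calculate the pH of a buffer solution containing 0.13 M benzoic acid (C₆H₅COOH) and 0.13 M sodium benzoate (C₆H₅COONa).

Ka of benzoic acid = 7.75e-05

pKa = -log(7.75e-05) = 4.11. pH = pKa + log([A⁻]/[HA]) = 4.11 + log(0.13/0.13)

pH = 4.11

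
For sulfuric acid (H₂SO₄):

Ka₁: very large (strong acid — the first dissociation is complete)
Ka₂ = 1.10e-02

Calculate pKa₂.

pKa₂ = -log(Ka₂) = -log(1.10e-02) = 1.96.

pK_{a2} = 1.96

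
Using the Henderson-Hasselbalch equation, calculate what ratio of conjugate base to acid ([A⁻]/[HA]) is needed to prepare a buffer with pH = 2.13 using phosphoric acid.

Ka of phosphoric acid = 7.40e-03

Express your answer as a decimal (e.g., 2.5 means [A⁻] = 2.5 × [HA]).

pKa = -log(7.40e-03) = 2.1308. pH = pKa + log([A⁻]/[HA]), so log([A⁻]/[HA]) = pH − pKa = 2.13 − 2.1308 = -0.0008. [A⁻]/[HA] = 10^(-0.0008) = 0.998

[A⁻]/[HA] = 0.998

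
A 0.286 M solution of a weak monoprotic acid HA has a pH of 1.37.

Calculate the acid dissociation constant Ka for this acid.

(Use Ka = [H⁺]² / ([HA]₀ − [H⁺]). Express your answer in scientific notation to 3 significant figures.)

[H⁺] = 10^(−pH) = 10^(−1.37) = 4.266e-02 M. For HA ⇌ H⁺ + A⁻, Ka = [H⁺][A⁻]/[HA] = [H⁺]² / ([HA]₀ − [H⁺]) = (4.266e-02)² / (0.286 − 4.266e-02) = 7.48e-03.

K_a = 7.48e-03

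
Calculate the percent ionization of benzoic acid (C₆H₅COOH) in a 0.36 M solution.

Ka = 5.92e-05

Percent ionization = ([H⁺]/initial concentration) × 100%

Using Ka equilibrium: x² + Ka×x - Ka×C = 0. Solving: [H⁺] = 4.5870e-03. Percent = (4.5870e-03/0.36) × 100

Percent ionization = 1.27%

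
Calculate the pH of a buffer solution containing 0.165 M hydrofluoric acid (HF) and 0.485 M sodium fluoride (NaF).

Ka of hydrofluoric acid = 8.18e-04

pKa = -log(8.18e-04) = 3.09. pH = pKa + log([A⁻]/[HA]) = 3.09 + log(0.485/0.165)

pH = 3.56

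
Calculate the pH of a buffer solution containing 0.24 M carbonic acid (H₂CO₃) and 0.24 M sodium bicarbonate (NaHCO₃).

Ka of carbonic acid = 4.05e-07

pKa = -log(4.05e-07) = 6.39. pH = pKa + log([A⁻]/[HA]) = 6.39 + log(0.24/0.24)

pH = 6.39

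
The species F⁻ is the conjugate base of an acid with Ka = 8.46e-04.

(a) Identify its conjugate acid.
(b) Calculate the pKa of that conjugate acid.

(a) The conjugate acid is formed by adding one H⁺ to F⁻, giving HF. (b) pKa = -log(Ka) = -log(8.46e-04) = 3.07.

Conjugate acid: HF; pK_a = 3.07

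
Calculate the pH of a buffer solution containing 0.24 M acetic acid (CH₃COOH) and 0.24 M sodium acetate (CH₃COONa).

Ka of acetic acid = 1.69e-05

pKa = -log(1.69e-05) = 4.77. pH = pKa + log([A⁻]/[HA]) = 4.77 + log(0.24/0.24)

pH = 4.77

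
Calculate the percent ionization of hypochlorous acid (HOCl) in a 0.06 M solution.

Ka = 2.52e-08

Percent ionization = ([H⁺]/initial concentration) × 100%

Using Ka equilibrium: x² + Ka×x - Ka×C = 0. Solving: [H⁺] = 3.8872e-05. Percent = (3.8872e-05/0.06) × 100

Percent ionization = 0.0648%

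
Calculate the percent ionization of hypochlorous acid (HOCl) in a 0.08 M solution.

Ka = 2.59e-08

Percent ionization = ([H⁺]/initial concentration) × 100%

Using Ka equilibrium: x² + Ka×x - Ka×C = 0. Solving: [H⁺] = 4.5506e-05. Percent = (4.5506e-05/0.08) × 100

Percent ionization = 0.0569%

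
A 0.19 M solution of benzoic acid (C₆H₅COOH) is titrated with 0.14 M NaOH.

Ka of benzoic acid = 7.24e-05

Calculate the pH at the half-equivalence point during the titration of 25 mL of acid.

At half-equivalence [HA] = [A⁻], so Henderson-Hasselbalch gives pH = pKa = -log(7.24e-05) = 4.14.

pH = pKa = 4.14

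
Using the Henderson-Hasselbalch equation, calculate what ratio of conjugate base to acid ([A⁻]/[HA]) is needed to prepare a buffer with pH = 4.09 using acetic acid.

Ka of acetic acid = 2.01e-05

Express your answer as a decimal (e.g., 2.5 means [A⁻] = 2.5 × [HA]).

pKa = -log(2.01e-05) = 4.6968. pH = pKa + log([A⁻]/[HA]), so log([A⁻]/[HA]) = pH − pKa = 4.09 − 4.6968 = -0.6068. [A⁻]/[HA] = 10^(-0.6068) = 0.247

[A⁻]/[HA] = 0.247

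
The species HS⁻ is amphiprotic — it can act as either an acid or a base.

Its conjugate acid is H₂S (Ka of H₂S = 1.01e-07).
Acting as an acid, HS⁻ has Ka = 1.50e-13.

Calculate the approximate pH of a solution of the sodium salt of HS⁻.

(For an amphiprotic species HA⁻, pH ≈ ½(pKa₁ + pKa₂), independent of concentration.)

pKa₁ = -log(1.01e-07) = 7.00; pKa₂ = -log(1.50e-13) = 12.82. For an amphiprotic species, pH ≈ ½(pKa₁ + pKa₂) = ½(7.00 + 12.82) = 9.91.

pH = 9.91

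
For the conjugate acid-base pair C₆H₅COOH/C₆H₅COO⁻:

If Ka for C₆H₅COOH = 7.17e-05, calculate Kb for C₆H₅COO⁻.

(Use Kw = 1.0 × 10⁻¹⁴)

For a conjugate pair Ka × Kb = Kw, so Kb = Kw/Ka = 1.0 × 10⁻¹⁴ / 7.17e-05 = 1.39e-10.

K_b = 1.39e-10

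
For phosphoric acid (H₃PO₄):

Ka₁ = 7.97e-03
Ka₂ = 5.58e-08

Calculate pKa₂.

pKa₂ = -log(Ka₂) = -log(5.58e-08) = 7.25.

pK_{a2} = 7.25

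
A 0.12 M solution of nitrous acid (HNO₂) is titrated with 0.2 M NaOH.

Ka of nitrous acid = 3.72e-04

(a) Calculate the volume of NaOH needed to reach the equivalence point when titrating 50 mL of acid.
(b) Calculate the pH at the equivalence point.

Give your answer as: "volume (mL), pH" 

moles acid = 0.12 × 50/1000 = 0.006 mol; V_base = moles/0.2 × 1000 = 30.0 mL. At equivalence only the conjugate base is present: [A⁻] = 0.006/0.080 = 7.5000e-02 M. Kb = Kw/Ka = 2.69e-11; [OH⁻] = √(Kb × [A⁻]) = 1.4199e-06; pOH = 5.85; pH = 14 - pOH = 8.15.

V = 30.0 mL, pH = 8.15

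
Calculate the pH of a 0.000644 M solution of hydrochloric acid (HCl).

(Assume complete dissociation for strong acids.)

[H⁺] = 0.000644 M for strong acid. pH = -log[H⁺] = -log(0.000644)

pH = 3.19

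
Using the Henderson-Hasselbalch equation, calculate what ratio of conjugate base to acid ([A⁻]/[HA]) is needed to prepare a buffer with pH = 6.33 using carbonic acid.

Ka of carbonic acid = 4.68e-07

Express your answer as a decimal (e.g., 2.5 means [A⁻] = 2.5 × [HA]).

pKa = -log(4.68e-07) = 6.3298. pH = pKa + log([A⁻]/[HA]), so log([A⁻]/[HA]) = pH − pKa = 6.33 − 6.3298 = 0.0002. [A⁻]/[HA] = 10^(0.0002) = 1.00

[A⁻]/[HA] = 1.00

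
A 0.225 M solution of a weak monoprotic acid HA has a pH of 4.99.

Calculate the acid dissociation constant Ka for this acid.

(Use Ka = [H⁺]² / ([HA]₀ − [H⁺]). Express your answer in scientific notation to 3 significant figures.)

[H⁺] = 10^(−pH) = 10^(−4.99) = 1.023e-05 M. For HA ⇌ H⁺ + A⁻, Ka = [H⁺][A⁻]/[HA] = [H⁺]² / ([HA]₀ − [H⁺]) = (1.023e-05)² / (0.225 − 1.023e-05) = 4.65e-10.

K_a = 4.65e-10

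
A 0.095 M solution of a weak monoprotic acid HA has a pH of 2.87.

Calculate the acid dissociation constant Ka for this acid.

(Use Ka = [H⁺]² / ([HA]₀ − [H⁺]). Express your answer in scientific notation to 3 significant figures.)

[H⁺] = 10^(−pH) = 10^(−2.87) = 1.349e-03 M. For HA ⇌ H⁺ + A⁻, Ka = [H⁺][A⁻]/[HA] = [H⁺]² / ([HA]₀ − [H⁺]) = (1.349e-03)² / (0.095 − 1.349e-03) = 1.94e-05.

K_a = 1.94e-05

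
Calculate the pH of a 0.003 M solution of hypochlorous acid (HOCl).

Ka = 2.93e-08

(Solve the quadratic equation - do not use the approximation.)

x² + Ka×x - Ka×C = 0. Using quadratic formula: [H⁺] = 9.3609e-06

pH = 5.03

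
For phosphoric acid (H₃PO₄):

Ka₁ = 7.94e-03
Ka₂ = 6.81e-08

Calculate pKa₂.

pKa₂ = -log(Ka₂) = -log(6.81e-08) = 7.17.

pK_{a2} = 7.17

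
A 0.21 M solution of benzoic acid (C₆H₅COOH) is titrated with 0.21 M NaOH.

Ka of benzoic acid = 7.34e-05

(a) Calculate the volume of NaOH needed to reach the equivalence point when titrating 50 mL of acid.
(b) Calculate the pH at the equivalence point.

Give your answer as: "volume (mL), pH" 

moles acid = 0.21 × 50/1000 = 0.0105 mol; V_base = moles/0.21 × 1000 = 50.0 mL. At equivalence only the conjugate base is present: [A⁻] = 0.0105/0.100 = 1.0500e-01 M. Kb = Kw/Ka = 1.36e-10; [OH⁻] = √(Kb × [A⁻]) = 3.7822e-06; pOH = 5.42; pH = 14 - pOH = 8.58.

V = 50.0 mL, pH = 8.58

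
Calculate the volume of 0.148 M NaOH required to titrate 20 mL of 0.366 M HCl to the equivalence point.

At equivalence: moles acid = moles base. moles HCl = 0.366 × 20/1000 = 0.00732 mol. V_base = moles / 0.148 × 1000 = 49.5 mL.

V_{base} = 49.5 mL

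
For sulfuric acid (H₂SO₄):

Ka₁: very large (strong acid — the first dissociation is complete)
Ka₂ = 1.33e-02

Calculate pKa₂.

pKa₂ = -log(Ka₂) = -log(1.33e-02) = 1.88.

pK_{a2} = 1.88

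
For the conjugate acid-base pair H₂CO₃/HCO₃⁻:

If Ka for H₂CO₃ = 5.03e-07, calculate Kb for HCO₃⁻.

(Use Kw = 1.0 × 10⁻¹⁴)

For a conjugate pair Ka × Kb = Kw, so Kb = Kw/Ka = 1.0 × 10⁻¹⁴ / 5.03e-07 = 1.99e-08.

K_b = 1.99e-08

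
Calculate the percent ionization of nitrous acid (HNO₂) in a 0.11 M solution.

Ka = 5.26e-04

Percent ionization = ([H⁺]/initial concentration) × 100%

Using Ka equilibrium: x² + Ka×x - Ka×C = 0. Solving: [H⁺] = 7.3481e-03. Percent = (7.3481e-03/0.11) × 100

Percent ionization = 6.68%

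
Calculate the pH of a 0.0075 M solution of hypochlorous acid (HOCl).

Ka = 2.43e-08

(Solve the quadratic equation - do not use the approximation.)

x² + Ka×x - Ka×C = 0. Using quadratic formula: [H⁺] = 1.3488e-05

pH = 4.87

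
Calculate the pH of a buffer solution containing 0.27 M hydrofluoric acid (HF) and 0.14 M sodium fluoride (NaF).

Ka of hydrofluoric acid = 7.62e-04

pKa = -log(7.62e-04) = 3.12. pH = pKa + log([A⁻]/[HA]) = 3.12 + log(0.14/0.27)

pH = 2.83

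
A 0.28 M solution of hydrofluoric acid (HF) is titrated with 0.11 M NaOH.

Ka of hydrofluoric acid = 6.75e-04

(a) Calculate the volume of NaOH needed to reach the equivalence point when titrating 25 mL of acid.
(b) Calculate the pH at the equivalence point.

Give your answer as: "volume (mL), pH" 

moles acid = 0.28 × 25/1000 = 0.007 mol; V_base = moles/0.11 × 1000 = 63.6 mL. At equivalence only the conjugate base is present: [A⁻] = 0.007/0.089 = 7.8974e-02 M. Kb = Kw/Ka = 1.48e-11; [OH⁻] = √(Kb × [A⁻]) = 1.0817e-06; pOH = 5.97; pH = 14 - pOH = 8.03.

V = 63.6 mL, pH = 8.03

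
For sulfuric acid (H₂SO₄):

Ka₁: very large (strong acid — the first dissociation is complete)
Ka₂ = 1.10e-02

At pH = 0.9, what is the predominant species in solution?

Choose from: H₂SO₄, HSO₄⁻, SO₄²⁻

The first dissociation is complete, so H₂SO₄ itself is never the predominant species in water; pKa₂ = -log(1.10e-02) = 1.96. For a polyprotic acid the predominant species crosses at each pKa: below pKa_n the protonated form dominates, above it the deprotonated form does. At pH = 0.9, the predominant species is HSO₄⁻.

HSO₄⁻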